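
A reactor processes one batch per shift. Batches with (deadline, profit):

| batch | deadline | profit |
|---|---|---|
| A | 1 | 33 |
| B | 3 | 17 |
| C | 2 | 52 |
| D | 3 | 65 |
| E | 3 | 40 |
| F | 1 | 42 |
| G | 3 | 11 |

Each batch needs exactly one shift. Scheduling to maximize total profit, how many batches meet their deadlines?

Sort by profit descending; place each in the latest free slot ≤ its deadline.
Profit order: D=65 C=52 F=42 E=40 A=33 B=17 G=11
Assign: D→slot 3, C→slot 2, F→slot 1, E skipped, A skipped, B skipped, G skipped.
Slots: [1:F] [2:C] [3:D]
3 of 7 scheduled.

3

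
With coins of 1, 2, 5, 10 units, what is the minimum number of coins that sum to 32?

4

32 − 3×10→2 − 1×2→0
Total coins = 3 + 1 = 4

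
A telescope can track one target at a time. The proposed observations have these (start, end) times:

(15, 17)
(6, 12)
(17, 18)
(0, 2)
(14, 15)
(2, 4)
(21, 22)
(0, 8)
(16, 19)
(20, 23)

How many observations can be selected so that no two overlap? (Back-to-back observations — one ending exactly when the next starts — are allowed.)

By end time: (0,2), (2,4), (0,8), (6,12), (14,15), (15,17), (17,18), (16,19), (21,22), (20,23).
Pick (0,2); next start ≥ 2 → (2,4); next start ≥ 4 → (6,12); next start ≥ 12 → (14,15); next start ≥ 15 → (15,17); next start ≥ 17 → (17,18); next start ≥ 18 → (21,22).
Selected 7 observations.

7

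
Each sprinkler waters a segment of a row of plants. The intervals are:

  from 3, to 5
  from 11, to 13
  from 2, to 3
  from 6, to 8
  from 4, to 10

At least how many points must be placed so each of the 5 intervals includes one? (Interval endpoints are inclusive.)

3

Process intervals by earliest right end; each time one isn't hit yet, stab at its right endpoint.
By right end: [2,3]  [3,5]  [6,8]  [4,10]  [11,13]
[2,3] uncovered → point at 3; [6,8] uncovered → point at 8; [11,13] uncovered → point at 13.
Points: 3, 8, 13 (3 total).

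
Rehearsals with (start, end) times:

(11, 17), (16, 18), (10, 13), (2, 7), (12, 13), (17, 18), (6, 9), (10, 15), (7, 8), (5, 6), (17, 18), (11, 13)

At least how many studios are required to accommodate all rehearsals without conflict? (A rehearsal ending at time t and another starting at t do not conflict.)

Count concurrent intervals with a sweep; the peak is the room count.
starts: [2, 5, 6, 7, 10, 10, 11, 11, 12, 16, 17, 17]
ends:   [6, 7, 8, 9, 13, 13, 13, 15, 17, 18, 18, 18]
s2→1 s5→2 e6→1 s6→2 e7→1 s7→2 e8→1 e9→0 s10→1 s10→2 s11→3 s11→4 s12→5  — peak 5.

5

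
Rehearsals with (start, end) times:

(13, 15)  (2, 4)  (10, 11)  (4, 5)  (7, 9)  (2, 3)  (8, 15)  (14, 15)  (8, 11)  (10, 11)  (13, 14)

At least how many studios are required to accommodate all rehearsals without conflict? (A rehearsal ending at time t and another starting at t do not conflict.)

The answer is the maximum number of intervals overlapping at any instant.
starts: [2, 2, 4, 7, 8, 8, 10, 10, 13, 13, 14]
ends:   [3, 4, 5, 9, 11, 11, 11, 14, 15, 15, 15]
s2→1 s2→2 e3→1 e4→0 s4→1 e5→0 s7→1 s8→2 s8→3 e9→2 s10→3 s10→4  — peak 4.

4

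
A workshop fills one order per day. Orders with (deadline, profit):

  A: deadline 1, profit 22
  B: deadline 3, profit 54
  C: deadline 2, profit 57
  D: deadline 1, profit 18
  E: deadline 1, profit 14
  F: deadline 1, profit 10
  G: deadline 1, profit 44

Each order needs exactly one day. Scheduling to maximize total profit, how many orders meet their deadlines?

Take jobs in profit order; each goes to the latest open slot no later than its deadline.
By profit: C(d2,57), B(d3,54), G(d1,44), A(d1,22), D(d1,18), E(d1,14), F(d1,10)
C→slot 2; B→slot 3; G→slot 1; A skipped; D skipped; E skipped; F skipped.
3 of 7 scheduled.

3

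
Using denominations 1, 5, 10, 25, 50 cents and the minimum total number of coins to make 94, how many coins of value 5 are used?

1

Greedy: take as many of the largest coin as possible, then repeat with the remainder.
94 − 1×50→44 − 1×25→19 − 1×10→9 − 1×5→4 − 4×1→0
Count of 5: 1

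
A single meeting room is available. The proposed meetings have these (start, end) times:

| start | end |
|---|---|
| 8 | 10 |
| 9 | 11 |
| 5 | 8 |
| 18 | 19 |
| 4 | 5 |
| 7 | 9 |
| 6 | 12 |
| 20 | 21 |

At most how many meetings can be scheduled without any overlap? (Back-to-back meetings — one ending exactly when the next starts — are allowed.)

5

Order by finish time; keep every interval that doesn't clash with the previous kept one.
Sorted by end: (4,5)  (5,8)  (7,9)  (8,10)  (9,11)  (6,12)  (18,19)  (20,21)
take (4,5); take (5,8); take (8,10); skip (9,11); skip (6,12); take (18,19); take (20,21).
Selected 5 meetings.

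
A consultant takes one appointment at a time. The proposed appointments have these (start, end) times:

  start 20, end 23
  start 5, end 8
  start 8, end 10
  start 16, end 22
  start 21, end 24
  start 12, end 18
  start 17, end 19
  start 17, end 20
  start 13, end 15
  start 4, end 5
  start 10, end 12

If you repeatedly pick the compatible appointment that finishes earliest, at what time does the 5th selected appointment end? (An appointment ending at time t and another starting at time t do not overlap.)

By end time: (4,5), (5,8), (8,10), (10,12), (13,15), (12,18), (17,19), (17,20), (16,22), (20,23), (21,24).
Pick (4,5); next start ≥ 5 → (5,8); next start ≥ 8 → (8,10); next start ≥ 10 → (10,12); next start ≥ 12 → (13,15); next start ≥ 15 → (17,19); next start ≥ 19 → (20,23).
Selected: (4,5) (5,8) (8,10) (10,12) (13,15) (17,19) (20,23)

15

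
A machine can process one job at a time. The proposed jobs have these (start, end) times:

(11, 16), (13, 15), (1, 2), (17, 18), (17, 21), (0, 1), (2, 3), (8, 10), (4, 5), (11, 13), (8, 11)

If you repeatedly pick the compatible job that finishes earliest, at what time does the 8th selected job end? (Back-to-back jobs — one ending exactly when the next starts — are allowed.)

18

Greedy by earliest finish: after sorting by end time, pick each interval compatible with the last pick.
By end time: (0,1), (1,2), (2,3), (4,5), (8,10), (8,11), (11,13), (13,15), (11,16), (17,18), (17,21).
Pick (0,1); next start ≥ 1 → (1,2); next start ≥ 2 → (2,3); next start ≥ 3 → (4,5); next start ≥ 5 → (8,10); next start ≥ 10 → (11,13); next start ≥ 13 → (13,15); next start ≥ 15 → (17,18).
Selected: (0,1) (1,2) (2,3) (4,5) (8,10) (11,13) (13,15) (17,18)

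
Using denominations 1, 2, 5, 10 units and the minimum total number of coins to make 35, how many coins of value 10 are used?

Use the largest denomination that fits, subtract, and repeat.
35 − 3×10→5 − 1×5→0
Count of 10: 3

3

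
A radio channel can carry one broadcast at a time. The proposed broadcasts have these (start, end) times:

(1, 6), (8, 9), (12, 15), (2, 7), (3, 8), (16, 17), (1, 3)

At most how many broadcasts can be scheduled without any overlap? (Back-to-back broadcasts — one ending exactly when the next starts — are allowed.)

5

Order by finish time; keep every interval that doesn't clash with the previous kept one.
Sorted by end: (1,3)  (1,6)  (2,7)  (3,8)  (8,9)  (12,15)  (16,17)
take (1,3); skip (1,6); skip (2,7); take (3,8); take (8,9); take (12,15); take (16,17).
Selected 5 broadcasts.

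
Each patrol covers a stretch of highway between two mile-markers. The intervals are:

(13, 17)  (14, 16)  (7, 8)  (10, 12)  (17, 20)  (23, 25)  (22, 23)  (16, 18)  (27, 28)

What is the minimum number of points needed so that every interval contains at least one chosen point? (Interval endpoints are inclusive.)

6

Sort by right endpoint; whenever an interval is uncovered, place a point at its right end.
By right end: [7,8]  [10,12]  [14,16]  [13,17]  [16,18]  [17,20]  [22,23]  [23,25]  [27,28]
[7,8] uncovered → point at 8; [10,12] uncovered → point at 12; [14,16] uncovered → point at 16; [17,20] uncovered → point at 20; [22,23] uncovered → point at 23; [27,28] uncovered → point at 28.
Points: 8, 12, 16, 20, 23, 28 (6 total).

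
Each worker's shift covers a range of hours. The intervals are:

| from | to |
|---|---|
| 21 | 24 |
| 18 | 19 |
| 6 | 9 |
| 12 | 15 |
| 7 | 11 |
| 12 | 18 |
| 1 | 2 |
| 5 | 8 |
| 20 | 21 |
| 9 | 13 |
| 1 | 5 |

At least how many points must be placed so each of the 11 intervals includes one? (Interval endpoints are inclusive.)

Sort by right endpoint; whenever an interval is uncovered, place a point at its right end.
Sorted: [1,2] [1,5] [5,8] [6,9] [7,11] [9,13] [12,15] [12,18] [18,19] [20,21] [21,24]
{[1,2],[1,5]} hit by 2; {[5,8],[6,9],[7,11]} hit by 8; {[9,13],[12,15],[12,18]} hit by 13; {[18,19]} hit by 19; {[20,21],[21,24]} hit by 21.
Points: 2, 8, 13, 19, 21 (5 total).

5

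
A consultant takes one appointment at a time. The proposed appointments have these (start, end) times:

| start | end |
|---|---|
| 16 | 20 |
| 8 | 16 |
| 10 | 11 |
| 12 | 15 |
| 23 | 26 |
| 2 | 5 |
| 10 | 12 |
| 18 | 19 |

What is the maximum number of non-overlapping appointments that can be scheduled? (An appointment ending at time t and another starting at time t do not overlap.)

Greedy by earliest finish: after sorting by end time, pick each interval compatible with the last pick.
By end time: (2,5), (10,11), (10,12), (12,15), (8,16), (18,19), (16,20), (23,26).
Pick (2,5); next start ≥ 5 → (10,11); next start ≥ 11 → (12,15); next start ≥ 15 → (18,19); next start ≥ 19 → (23,26).
Selected 5 appointments.

5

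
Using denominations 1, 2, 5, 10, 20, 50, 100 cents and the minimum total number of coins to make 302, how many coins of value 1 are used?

302 = 3×100 + 1×2
Count of 1: 0

0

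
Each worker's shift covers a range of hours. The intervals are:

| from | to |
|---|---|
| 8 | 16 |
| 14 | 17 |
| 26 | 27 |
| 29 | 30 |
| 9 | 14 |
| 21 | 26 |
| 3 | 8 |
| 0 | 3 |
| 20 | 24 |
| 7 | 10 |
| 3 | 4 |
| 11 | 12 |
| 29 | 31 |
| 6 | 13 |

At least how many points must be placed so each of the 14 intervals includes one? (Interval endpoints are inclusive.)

Sorted: [0,3] [3,4] [3,8] [7,10] [11,12] [6,13] [9,14] [8,16] [14,17] [20,24] [21,26] [26,27] [29,30] [29,31]
{[0,3],[3,4],[3,8]} hit by 3; {[7,10]} hit by 10; {[11,12],[6,13],[9,14],[8,16]} hit by 12; {[14,17]} hit by 17; {[20,24],[21,26]} hit by 24; {[26,27]} hit by 27; {[29,30],[29,31]} hit by 30.
Points: 3, 10, 12, 17, 24, 27, 30 (7 total).

7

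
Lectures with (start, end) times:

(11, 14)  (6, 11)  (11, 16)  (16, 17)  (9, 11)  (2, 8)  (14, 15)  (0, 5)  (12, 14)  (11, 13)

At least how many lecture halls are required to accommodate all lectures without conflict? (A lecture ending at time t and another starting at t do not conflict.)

4

The answer is the maximum number of intervals overlapping at any instant.
starts: [0, 2, 6, 9, 11, 11, 11, 12, 14, 16]
ends:   [5, 8, 11, 11, 13, 14, 14, 15, 16, 17]
s0→1 s2→2 e5→1 s6→2 e8→1 s9→2 e11→1 e11→0 s11→1 s11→2 s11→3 s12→4  — peak 4.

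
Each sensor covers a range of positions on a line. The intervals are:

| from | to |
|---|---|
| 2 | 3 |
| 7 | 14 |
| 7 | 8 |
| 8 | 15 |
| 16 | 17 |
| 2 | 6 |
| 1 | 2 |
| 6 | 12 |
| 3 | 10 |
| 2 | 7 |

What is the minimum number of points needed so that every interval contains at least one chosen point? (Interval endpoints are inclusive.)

By right end: [1,2]  [2,3]  [2,6]  [2,7]  [7,8]  [3,10]  [6,12]  [7,14]  [8,15]  [16,17]
[1,2] uncovered → point at 2; [7,8] uncovered → point at 8; [16,17] uncovered → point at 17.
Points: 2, 8, 17 (3 total).

3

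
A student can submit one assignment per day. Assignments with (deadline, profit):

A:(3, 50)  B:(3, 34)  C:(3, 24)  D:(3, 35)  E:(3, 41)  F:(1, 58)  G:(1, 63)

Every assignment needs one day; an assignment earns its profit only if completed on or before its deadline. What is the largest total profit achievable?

Profit order: G=63 F=58 A=50 E=41 D=35 B=34 C=24
Assign: G→slot 1, F skipped, A→slot 3, E→slot 2, D skipped, B skipped, C skipped.
Slots: [1:G] [2:E] [3:A]
Profit = 63 + 41 + 50 = 154

154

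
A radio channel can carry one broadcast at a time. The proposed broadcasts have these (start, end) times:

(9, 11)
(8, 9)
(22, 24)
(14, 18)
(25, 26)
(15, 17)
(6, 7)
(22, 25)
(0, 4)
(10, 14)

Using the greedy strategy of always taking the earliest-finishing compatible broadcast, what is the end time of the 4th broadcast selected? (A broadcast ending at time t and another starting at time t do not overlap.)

11

By end time: (0,4), (6,7), (8,9), (9,11), (10,14), (15,17), (14,18), (22,24), (22,25), (25,26).
Pick (0,4); next start ≥ 4 → (6,7); next start ≥ 7 → (8,9); next start ≥ 9 → (9,11); next start ≥ 11 → (15,17); next start ≥ 17 → (22,24); next start ≥ 24 → (25,26).
Selected: (0,4) (6,7) (8,9) (9,11) (15,17) (22,24) (25,26)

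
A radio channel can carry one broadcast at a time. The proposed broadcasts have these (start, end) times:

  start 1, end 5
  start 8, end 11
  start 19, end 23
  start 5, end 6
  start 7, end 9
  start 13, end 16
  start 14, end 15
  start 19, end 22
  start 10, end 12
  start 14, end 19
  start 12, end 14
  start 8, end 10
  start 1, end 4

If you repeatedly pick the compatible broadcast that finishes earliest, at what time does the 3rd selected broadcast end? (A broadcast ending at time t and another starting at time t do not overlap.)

9

By end time: (1,4), (1,5), (5,6), (7,9), (8,10), (8,11), (10,12), (12,14), (14,15), (13,16), (14,19), (19,22), (19,23).
Pick (1,4); next start ≥ 4 → (5,6); next start ≥ 6 → (7,9); next start ≥ 9 → (10,12); next start ≥ 12 → (12,14); next start ≥ 14 → (14,15); next start ≥ 15 → (19,22).
Selected: (1,4) (5,6) (7,9) (10,12) (12,14) (14,15) (19,22)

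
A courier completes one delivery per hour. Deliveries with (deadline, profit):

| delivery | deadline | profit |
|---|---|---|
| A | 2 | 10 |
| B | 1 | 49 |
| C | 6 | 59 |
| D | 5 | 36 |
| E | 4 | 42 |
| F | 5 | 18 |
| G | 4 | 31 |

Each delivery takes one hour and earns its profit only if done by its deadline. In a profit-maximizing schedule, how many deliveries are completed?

By profit: C(d6,59), B(d1,49), E(d4,42), D(d5,36), G(d4,31), F(d5,18), A(d2,10)
C→slot 6; B→slot 1; E→slot 4; D→slot 5; G→slot 3; F→slot 2; A skipped.
6 of 7 scheduled.

6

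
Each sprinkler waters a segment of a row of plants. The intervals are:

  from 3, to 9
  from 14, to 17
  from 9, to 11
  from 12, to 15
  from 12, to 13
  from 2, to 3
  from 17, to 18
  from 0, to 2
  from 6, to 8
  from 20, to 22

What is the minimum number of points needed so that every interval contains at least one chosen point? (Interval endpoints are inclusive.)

Sorted: [0,2] [2,3] [6,8] [3,9] [9,11] [12,13] [12,15] [14,17] [17,18] [20,22]
{[0,2],[2,3]} hit by 2; {[6,8],[3,9]} hit by 8; {[9,11]} hit by 11; {[12,13],[12,15]} hit by 13; {[14,17],[17,18]} hit by 17; {[20,22]} hit by 22.
Points: 2, 8, 11, 13, 17, 22 (6 total).

6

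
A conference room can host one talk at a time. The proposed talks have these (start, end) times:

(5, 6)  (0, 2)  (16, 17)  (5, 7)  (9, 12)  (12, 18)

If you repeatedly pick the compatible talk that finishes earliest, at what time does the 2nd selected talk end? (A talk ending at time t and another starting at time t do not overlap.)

6

Sorted by end: (0,2)  (5,6)  (5,7)  (9,12)  (16,17)  (12,18)
take (0,2); take (5,6); take (9,12); take (16,17).
Selected: (0,2) (5,6) (9,12) (16,17)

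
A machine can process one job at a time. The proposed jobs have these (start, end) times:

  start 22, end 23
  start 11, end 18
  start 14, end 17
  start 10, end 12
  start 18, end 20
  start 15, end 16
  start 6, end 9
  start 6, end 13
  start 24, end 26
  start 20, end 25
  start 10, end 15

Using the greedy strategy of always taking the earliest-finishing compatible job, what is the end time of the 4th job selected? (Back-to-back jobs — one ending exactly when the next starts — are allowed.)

20

Sorted by end: (6,9)  (10,12)  (6,13)  (10,15)  (15,16)  (14,17)  (11,18)  (18,20)  (22,23)  (20,25)  (24,26)
take (6,9); take (10,12); take (15,16); skip (11,18); take (18,20); take (22,23); take (24,26).
Selected: (6,9) (10,12) (15,16) (18,20) (22,23) (24,26)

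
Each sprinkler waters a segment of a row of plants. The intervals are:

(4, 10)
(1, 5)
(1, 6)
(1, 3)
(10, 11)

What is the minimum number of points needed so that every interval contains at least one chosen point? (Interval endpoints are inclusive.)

Process intervals by earliest right end; each time one isn't hit yet, stab at its right endpoint.
By right end: [1,3]  [1,5]  [1,6]  [4,10]  [10,11]
[1,3] uncovered → point at 3; [4,10] uncovered → point at 10.
Points: 3, 10 (2 total).

2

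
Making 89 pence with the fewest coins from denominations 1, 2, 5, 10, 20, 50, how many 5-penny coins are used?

1

89 − 1×50→39 − 1×20→19 − 1×10→9 − 1×5→4 − 2×2→0
Count of 5: 1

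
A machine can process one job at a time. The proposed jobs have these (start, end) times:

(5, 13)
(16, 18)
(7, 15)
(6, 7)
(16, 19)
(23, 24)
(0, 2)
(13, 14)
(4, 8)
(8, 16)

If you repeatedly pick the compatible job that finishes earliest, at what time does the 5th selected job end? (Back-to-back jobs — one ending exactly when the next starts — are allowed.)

Greedy by earliest finish: after sorting by end time, pick each interval compatible with the last pick.
By end time: (0,2), (6,7), (4,8), (5,13), (13,14), (7,15), (8,16), (16,18), (16,19), (23,24).
Pick (0,2); next start ≥ 2 → (6,7); next start ≥ 7 → (13,14); next start ≥ 14 → (16,18); next start ≥ 18 → (23,24).
Selected: (0,2) (6,7) (13,14) (16,18) (23,24)

24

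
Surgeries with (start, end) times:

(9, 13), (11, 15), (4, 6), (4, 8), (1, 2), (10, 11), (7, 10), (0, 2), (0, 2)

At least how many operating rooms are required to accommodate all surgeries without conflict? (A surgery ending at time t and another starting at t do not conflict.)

Events (time:±→running): 0:+→1 0:+→2 1:+→3 … peak 3.

3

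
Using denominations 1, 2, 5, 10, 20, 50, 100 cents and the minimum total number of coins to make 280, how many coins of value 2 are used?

Greedy: take as many of the largest coin as possible, then repeat with the remainder.
280 = 2×100 + 1×50 + 1×20 + 1×10
Count of 2: 0

0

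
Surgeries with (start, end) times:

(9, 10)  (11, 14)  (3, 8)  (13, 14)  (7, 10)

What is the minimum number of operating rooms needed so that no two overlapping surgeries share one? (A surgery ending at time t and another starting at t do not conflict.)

The answer is the maximum number of intervals overlapping at any instant.
starts: [3, 7, 9, 11, 13]
ends:   [8, 10, 10, 14, 14]
s3→1 s7→2  — peak 2.

2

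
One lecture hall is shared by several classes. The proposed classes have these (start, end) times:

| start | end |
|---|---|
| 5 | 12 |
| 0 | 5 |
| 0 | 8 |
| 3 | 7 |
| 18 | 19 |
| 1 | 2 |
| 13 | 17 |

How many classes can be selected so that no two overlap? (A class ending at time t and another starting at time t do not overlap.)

Greedy by earliest finish: after sorting by end time, pick each interval compatible with the last pick.
Sorted by end: (1,2)  (0,5)  (3,7)  (0,8)  (5,12)  (13,17)  (18,19)
take (1,2); skip (0,5); take (3,7); skip (5,12); take (13,17); take (18,19).
Selected 4 classes.

4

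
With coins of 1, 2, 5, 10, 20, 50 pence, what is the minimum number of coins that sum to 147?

Use the largest denomination that fits, subtract, and repeat.
147 − 2×50→47 − 2×20→7 − 1×5→2 − 1×2→0
Total coins = 2 + 2 + 1 + 1 = 6

6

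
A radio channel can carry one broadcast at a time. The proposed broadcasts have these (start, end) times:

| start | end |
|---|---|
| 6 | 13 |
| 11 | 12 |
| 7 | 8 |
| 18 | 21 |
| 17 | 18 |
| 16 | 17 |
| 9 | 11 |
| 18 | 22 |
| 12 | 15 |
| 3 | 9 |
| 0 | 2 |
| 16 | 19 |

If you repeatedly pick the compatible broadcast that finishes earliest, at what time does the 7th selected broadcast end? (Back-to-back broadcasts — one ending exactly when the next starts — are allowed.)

18

Greedy by earliest finish: after sorting by end time, pick each interval compatible with the last pick.
Sorted by end: (0,2)  (7,8)  (3,9)  (9,11)  (11,12)  (6,13)  (12,15)  (16,17)  (17,18)  (16,19)  (18,21)  (18,22)
take (0,2); take (7,8); skip (3,9); take (9,11); take (11,12); skip (6,13); take (12,15); take (16,17); take (17,18); skip (16,19); take (18,21).
Selected: (0,2) (7,8) (9,11) (11,12) (12,15) (16,17) (17,18) (18,21)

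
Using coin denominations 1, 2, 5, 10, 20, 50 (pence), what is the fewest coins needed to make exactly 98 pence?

Use the largest denomination that fits, subtract, and repeat.
98 − 1×50→48 − 2×20→8 − 1×5→3 − 1×2→1 − 1×1→0
Total coins = 1 + 2 + 1 + 1 + 1 = 6

6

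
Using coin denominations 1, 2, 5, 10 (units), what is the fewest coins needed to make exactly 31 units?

4

Use the largest denomination that fits, subtract, and repeat.
31 − 3×10→1 − 1×1→0
Total coins = 3 + 1 = 4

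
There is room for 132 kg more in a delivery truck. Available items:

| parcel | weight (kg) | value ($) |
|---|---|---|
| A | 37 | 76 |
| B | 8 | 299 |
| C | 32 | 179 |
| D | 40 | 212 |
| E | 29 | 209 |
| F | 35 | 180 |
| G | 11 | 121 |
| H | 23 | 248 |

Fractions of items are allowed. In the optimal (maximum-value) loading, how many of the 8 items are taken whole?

Order: B (299/8=37.38) > G (121/11=11.00) > H (248/23=10.78) > E (209/29=7.21) > C (179/32=5.59) > D (212/40=5.30) > F (180/35=5.14) > A (76/37=2.05)
Fill: take B (8 @ 299) → take G (11 @ 121) → take H (23 @ 248) → take E (29 @ 209) → take C (32 @ 179) → take 29/40 of D → 153.70; 132/132 used.
5 item(s) taken whole; one partial (take 29/40 of D).

5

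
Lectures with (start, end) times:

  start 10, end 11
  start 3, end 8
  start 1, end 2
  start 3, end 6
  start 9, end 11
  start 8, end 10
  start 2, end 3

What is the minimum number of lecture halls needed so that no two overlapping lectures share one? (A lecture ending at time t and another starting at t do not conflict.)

2

The answer is the maximum number of intervals overlapping at any instant.
starts: [1, 2, 3, 3, 8, 9, 10]
ends:   [2, 3, 6, 8, 10, 11, 11]
s1→1 e2→0 s2→1 e3→0 s3→1 s3→2  — peak 2.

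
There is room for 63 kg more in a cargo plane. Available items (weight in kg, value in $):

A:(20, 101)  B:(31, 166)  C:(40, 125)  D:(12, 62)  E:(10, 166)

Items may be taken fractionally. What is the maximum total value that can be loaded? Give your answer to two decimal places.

444.50

Greedy by value/weight ratio, highest first.
Order: E (166/10=16.60) > B (166/31=5.35) > D (62/12=5.17) > A (101/20=5.05) > C (125/40=3.12)
Fill: take E (10 @ 166) → take B (31 @ 166) → take D (12 @ 62) → take 10/20 of A → 50.50; 63/63 used.
Total value = 444.50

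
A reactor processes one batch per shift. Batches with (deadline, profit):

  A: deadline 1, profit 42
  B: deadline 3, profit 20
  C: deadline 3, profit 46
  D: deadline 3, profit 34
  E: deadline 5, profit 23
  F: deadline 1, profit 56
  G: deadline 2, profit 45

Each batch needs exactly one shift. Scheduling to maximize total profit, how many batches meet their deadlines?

Sort by profit descending; place each in the latest free slot ≤ its deadline.
By profit: F(d1,56), C(d3,46), G(d2,45), A(d1,42), D(d3,34), E(d5,23), B(d3,20)
F→slot 1; C→slot 3; G→slot 2; A skipped; D skipped; E→slot 5; B skipped.
4 of 7 scheduled.

4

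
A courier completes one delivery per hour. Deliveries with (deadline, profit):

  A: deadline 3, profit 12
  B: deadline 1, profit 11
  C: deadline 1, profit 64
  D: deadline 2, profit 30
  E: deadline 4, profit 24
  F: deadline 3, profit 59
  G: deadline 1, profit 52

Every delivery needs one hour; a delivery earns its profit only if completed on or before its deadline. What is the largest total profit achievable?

Sort by profit descending; place each in the latest free slot ≤ its deadline.
By profit: C(d1,64), F(d3,59), G(d1,52), D(d2,30), E(d4,24), A(d3,12), B(d1,11)
C→slot 1; F→slot 3; G skipped; D→slot 2; E→slot 4; A skipped; B skipped.
Profit = 64 + 30 + 59 + 24 = 177

177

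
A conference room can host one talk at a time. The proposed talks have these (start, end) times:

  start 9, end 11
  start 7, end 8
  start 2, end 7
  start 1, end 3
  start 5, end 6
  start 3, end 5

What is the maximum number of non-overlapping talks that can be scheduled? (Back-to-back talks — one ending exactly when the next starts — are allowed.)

By end time: (1,3), (3,5), (5,6), (2,7), (7,8), (9,11).
Pick (1,3); next start ≥ 3 → (3,5); next start ≥ 5 → (5,6); next start ≥ 6 → (7,8); next start ≥ 8 → (9,11).
Selected 5 talks.

5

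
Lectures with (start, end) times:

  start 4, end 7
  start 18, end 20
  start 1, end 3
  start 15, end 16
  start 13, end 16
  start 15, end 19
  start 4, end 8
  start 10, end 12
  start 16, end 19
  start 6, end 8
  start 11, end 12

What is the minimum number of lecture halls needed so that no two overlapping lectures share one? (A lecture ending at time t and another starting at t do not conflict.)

starts: [1, 4, 4, 6, 10, 11, 13, 15, 15, 16, 18]
ends:   [3, 7, 8, 8, 12, 12, 16, 16, 19, 19, 20]
s1→1 e3→0 s4→1 s4→2 s6→3  — peak 3.

3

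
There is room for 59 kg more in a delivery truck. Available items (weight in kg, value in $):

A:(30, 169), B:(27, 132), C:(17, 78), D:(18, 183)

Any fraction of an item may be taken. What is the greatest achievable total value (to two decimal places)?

Order: D (183/18=10.17) > A (169/30=5.63) > B (132/27=4.89) > C (78/17=4.59)
Fill: take D (18 @ 183) → take A (30 @ 169) → take 11/27 of B → 53.78; 59/59 used.
Total value = 405.78

405.78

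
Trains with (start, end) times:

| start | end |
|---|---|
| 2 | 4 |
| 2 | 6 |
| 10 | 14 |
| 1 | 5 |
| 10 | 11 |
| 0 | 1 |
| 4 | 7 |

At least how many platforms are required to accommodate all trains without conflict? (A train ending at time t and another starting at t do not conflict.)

Count concurrent intervals with a sweep; the peak is the room count.
Events (time:±→running): 0:+→1 1:-→0 1:+→1 2:+→2 2:+→3 … peak 3.

3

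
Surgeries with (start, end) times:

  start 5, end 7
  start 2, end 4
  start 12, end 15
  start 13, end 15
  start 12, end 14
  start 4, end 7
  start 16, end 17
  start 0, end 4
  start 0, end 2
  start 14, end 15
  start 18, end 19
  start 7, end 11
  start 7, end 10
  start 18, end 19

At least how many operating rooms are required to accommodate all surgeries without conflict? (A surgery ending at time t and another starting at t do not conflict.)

3

Count concurrent intervals with a sweep; the peak is the room count.
Events (time:±→running): 0:+→1 0:+→2 2:-→1 2:+→2 4:-→1 4:-→0 4:+→1 5:+→2 7:-→1 7:-→0 7:+→1 7:+→2 10:-→1 11:-→0 12:+→1 12:+→2 13:+→3 … peak 3.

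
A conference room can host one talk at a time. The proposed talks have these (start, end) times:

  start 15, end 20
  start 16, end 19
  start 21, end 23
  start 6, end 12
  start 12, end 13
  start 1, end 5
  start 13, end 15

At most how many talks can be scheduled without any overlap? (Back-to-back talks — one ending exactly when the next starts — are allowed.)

6

Greedy by earliest finish: after sorting by end time, pick each interval compatible with the last pick.
Sorted by end: (1,5)  (6,12)  (12,13)  (13,15)  (16,19)  (15,20)  (21,23)
take (1,5); take (6,12); take (12,13); take (13,15); take (16,19); skip (15,20); take (21,23).
Selected 6 talks.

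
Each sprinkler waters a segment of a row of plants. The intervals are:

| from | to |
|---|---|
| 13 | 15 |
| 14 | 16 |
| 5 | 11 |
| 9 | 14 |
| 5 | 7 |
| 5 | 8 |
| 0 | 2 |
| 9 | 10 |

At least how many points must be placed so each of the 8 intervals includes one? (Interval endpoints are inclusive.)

4

Process intervals by earliest right end; each time one isn't hit yet, stab at its right endpoint.
By right end: [0,2]  [5,7]  [5,8]  [9,10]  [5,11]  [9,14]  [13,15]  [14,16]
[0,2] uncovered → point at 2; [5,7] uncovered → point at 7; [9,10] uncovered → point at 10; [13,15] uncovered → point at 15.
Points: 2, 7, 10, 15 (4 total).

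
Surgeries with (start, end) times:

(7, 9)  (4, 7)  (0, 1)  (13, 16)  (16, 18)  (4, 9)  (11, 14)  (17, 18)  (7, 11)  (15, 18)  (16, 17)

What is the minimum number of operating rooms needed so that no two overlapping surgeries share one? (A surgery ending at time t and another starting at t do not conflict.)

3

Count concurrent intervals with a sweep; the peak is the room count.
Events (time:±→running): 0:+→1 1:-→0 4:+→1 4:+→2 7:-→1 7:+→2 7:+→3 … peak 3.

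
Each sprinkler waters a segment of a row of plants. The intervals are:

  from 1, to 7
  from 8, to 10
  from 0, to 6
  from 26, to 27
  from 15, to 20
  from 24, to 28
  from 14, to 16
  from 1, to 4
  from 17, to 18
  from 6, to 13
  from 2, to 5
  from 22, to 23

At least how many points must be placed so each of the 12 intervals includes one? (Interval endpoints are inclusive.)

6

Sort by right endpoint; whenever an interval is uncovered, place a point at its right end.
By right end: [1,4]  [2,5]  [0,6]  [1,7]  [8,10]  [6,13]  [14,16]  [17,18]  [15,20]  [22,23]  [26,27]  [24,28]
[1,4] uncovered → point at 4; [8,10] uncovered → point at 10; [14,16] uncovered → point at 16; [17,18] uncovered → point at 18; [22,23] uncovered → point at 23; [26,27] uncovered → point at 27.
Points: 4, 10, 16, 18, 23, 27 (6 total).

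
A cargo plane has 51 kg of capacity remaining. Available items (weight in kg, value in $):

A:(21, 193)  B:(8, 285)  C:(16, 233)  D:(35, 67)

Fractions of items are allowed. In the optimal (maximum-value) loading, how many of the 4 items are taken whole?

Ratios (sorted): B 35.62, C 14.56, A 9.19, D 1.91
take B (8 @ 285); take C (16 @ 233); take A (21 @ 193); take 6/35 of D → 11.49. Capacity used 51/51.
3 item(s) taken whole; one partial (take 6/35 of D).

3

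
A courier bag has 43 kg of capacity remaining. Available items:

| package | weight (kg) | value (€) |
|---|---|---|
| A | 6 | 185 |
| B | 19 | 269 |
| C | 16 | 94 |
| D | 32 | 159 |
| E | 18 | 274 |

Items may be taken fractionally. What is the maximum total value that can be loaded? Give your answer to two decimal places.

728.00

Sort by value per unit weight and fill in that order.
Ratios (sorted): A 30.83, E 15.22, B 14.16, C 5.88, D 4.97
take A (6 @ 185); take E (18 @ 274); take B (19 @ 269). Capacity used 43/43.
Total value = 728.00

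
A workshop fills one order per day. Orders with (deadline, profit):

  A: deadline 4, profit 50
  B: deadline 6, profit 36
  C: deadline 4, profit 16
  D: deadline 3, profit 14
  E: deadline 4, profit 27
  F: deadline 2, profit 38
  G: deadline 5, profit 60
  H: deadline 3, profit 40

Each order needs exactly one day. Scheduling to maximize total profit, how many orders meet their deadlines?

Take jobs in profit order; each goes to the latest open slot no later than its deadline.
Profit order: G=60 A=50 H=40 F=38 B=36 E=27 C=16 D=14
Assign: G→slot 5, A→slot 4, H→slot 3, F→slot 2, B→slot 6, E→slot 1, C skipped, D skipped.
Slots: [1:E] [2:F] [3:H] [4:A] [5:G] [6:B]
6 of 8 scheduled.

6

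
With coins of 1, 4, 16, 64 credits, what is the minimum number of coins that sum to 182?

8

Use the largest denomination that fits, subtract, and repeat.
182 − 2×64→54 − 3×16→6 − 1×4→2 − 2×1→0
Total coins = 2 + 3 + 1 + 2 = 8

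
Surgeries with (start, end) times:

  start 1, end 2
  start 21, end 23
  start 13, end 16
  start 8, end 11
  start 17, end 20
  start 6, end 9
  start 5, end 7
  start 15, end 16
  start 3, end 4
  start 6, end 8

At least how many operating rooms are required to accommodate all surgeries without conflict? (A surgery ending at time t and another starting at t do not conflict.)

Count concurrent intervals with a sweep; the peak is the room count.
Events (time:±→running): 1:+→1 2:-→0 3:+→1 4:-→0 5:+→1 6:+→2 6:+→3 … peak 3.

3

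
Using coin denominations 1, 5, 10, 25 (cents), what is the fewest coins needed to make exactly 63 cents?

6

63 = 2×25 + 1×10 + 3×1
Total coins = 2 + 1 + 3 = 6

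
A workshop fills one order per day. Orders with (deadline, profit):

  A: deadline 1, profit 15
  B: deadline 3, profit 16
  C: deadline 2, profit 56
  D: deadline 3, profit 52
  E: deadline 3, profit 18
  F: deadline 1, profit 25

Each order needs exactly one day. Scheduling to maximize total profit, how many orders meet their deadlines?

3

By profit: C(d2,56), D(d3,52), F(d1,25), E(d3,18), B(d3,16), A(d1,15)
C→slot 2; D→slot 3; F→slot 1; E skipped; B skipped; A skipped.
3 of 6 scheduled.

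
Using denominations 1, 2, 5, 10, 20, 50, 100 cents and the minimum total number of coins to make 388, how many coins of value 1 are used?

388 − 3×100→88 − 1×50→38 − 1×20→18 − 1×10→8 − 1×5→3 − 1×2→1 − 1×1→0
Count of 1: 1

1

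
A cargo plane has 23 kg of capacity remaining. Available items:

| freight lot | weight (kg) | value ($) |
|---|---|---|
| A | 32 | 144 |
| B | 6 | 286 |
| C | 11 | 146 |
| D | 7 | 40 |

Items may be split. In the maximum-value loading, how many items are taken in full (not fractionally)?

Order: B (286/6=47.67) > C (146/11=13.27) > D (40/7=5.71) > A (144/32=4.50)
Fill: take B (6 @ 286) → take C (11 @ 146) → take 6/7 of D → 34.29; 23/23 used.
2 item(s) taken whole; one partial (take 6/7 of D).

2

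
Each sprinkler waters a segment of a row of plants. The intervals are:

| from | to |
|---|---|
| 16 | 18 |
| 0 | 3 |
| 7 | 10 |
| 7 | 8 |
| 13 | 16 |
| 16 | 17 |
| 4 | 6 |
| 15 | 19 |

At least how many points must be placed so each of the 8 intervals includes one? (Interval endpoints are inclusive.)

Sorted: [0,3] [4,6] [7,8] [7,10] [13,16] [16,17] [16,18] [15,19]
{[0,3]} hit by 3; {[4,6]} hit by 6; {[7,8],[7,10]} hit by 8; {[13,16],[16,17],[16,18],[15,19]} hit by 16.
Points: 3, 6, 8, 16 (4 total).

4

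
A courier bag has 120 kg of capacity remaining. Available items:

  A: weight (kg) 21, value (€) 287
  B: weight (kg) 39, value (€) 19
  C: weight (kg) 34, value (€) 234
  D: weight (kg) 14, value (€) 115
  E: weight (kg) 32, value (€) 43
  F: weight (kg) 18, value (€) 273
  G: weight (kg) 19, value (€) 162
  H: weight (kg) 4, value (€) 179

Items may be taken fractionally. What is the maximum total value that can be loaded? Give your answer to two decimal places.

Ratios (sorted): H 44.75, F 15.17, A 13.67, G 8.53, D 8.21, C 6.88, E 1.34, B 0.49
take H (4 @ 179); take F (18 @ 273); take A (21 @ 287); take G (19 @ 162); take D (14 @ 115); take C (34 @ 234); take 10/32 of E → 13.44. Capacity used 120/120.
Total value = 1263.44

1263.44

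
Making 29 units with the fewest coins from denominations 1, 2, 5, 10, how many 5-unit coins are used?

Greedy: take as many of the largest coin as possible, then repeat with the remainder.
29 − 2×10→9 − 1×5→4 − 2×2→0
Count of 5: 1

1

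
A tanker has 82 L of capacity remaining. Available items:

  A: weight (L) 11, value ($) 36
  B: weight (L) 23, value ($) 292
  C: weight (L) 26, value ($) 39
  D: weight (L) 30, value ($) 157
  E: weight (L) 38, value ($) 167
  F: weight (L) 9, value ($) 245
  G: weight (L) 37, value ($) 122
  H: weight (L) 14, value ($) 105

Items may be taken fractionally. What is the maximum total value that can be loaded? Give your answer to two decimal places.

825.37

Greedy by value/weight ratio, highest first.
Order: F (245/9=27.22) > B (292/23=12.70) > H (105/14=7.50) > D (157/30=5.23) > E (167/38=4.39) > G (122/37=3.30) > A (36/11=3.27) > C (39/26=1.50)
Fill: take F (9 @ 245) → take B (23 @ 292) → take H (14 @ 105) → take D (30 @ 157) → take 6/38 of E → 26.37; 82/82 used.
Total value = 825.37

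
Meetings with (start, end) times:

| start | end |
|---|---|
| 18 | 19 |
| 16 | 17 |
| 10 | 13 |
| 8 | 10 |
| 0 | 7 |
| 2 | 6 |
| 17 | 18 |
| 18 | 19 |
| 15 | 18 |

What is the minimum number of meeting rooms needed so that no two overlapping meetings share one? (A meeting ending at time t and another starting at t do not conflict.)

Count concurrent intervals with a sweep; the peak is the room count.
starts: [0, 2, 8, 10, 15, 16, 17, 18, 18]
ends:   [6, 7, 10, 13, 17, 18, 18, 19, 19]
s0→1 s2→2  — peak 2.

2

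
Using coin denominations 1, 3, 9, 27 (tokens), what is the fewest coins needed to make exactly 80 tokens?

Greedy: take as many of the largest coin as possible, then repeat with the remainder.
80 = 2×27 + 2×9 + 2×3 + 2×1
Total coins = 2 + 2 + 2 + 2 = 8

8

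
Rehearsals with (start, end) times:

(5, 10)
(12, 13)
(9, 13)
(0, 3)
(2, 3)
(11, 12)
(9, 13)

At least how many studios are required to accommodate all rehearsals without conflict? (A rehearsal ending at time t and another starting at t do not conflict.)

Events (time:±→running): 0:+→1 2:+→2 3:-→1 3:-→0 5:+→1 9:+→2 9:+→3 … peak 3.

3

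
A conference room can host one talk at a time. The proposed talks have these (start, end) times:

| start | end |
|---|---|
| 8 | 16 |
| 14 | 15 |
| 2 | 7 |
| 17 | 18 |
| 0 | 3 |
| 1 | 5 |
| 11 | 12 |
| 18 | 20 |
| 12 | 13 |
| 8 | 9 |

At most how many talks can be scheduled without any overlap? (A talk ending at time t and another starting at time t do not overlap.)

7

Sort by end time and greedily take each interval whose start is ≥ the last chosen end.
Sorted by end: (0,3)  (1,5)  (2,7)  (8,9)  (11,12)  (12,13)  (14,15)  (8,16)  (17,18)  (18,20)
take (0,3); take (8,9); take (11,12); take (12,13); take (14,15); skip (8,16); take (17,18); take (18,20).
Selected 7 talks.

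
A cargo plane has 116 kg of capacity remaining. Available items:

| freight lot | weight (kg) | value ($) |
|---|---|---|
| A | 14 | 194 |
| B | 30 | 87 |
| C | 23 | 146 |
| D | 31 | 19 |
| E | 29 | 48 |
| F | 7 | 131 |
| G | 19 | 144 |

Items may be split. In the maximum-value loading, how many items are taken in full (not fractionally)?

5

Greedy by value/weight ratio, highest first.
Ratios (sorted): F 18.71, A 13.86, G 7.58, C 6.35, B 2.90, E 1.66, D 0.61
take F (7 @ 131); take A (14 @ 194); take G (19 @ 144); take C (23 @ 146); take B (30 @ 87); take 23/29 of E → 38.07. Capacity used 116/116.
5 item(s) taken whole; one partial (take 23/29 of E).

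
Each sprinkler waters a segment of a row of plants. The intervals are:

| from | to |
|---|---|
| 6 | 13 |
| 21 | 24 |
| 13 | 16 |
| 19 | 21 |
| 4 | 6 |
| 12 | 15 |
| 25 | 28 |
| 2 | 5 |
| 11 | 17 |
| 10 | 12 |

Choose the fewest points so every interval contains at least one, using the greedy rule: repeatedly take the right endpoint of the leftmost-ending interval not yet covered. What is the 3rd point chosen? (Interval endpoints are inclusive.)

16

Sorted: [2,5] [4,6] [10,12] [6,13] [12,15] [13,16] [11,17] [19,21] [21,24] [25,28]
{[2,5],[4,6]} hit by 5; {[10,12],[6,13],[12,15]} hit by 12; {[13,16],[11,17]} hit by 16; {[19,21],[21,24]} hit by 21; {[25,28]} hit by 28.
Points: 5, 12, 16, 21, 28 (5 total).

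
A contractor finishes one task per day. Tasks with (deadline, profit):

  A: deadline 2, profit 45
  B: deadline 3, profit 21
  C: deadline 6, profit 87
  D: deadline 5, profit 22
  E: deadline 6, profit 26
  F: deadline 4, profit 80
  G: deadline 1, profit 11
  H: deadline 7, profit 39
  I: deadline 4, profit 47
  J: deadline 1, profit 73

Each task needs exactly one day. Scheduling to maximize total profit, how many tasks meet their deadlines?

7

Take jobs in profit order; each goes to the latest open slot no later than its deadline.
Profit order: C=87 F=80 J=73 I=47 A=45 H=39 E=26 D=22 B=21 G=11
Assign: C→slot 6, F→slot 4, J→slot 1, I→slot 3, A→slot 2, H→slot 7, E→slot 5, D skipped, B skipped, G skipped.
Slots: [1:J] [2:A] [3:I] [4:F] [5:E] [6:C] [7:H]
7 of 10 scheduled.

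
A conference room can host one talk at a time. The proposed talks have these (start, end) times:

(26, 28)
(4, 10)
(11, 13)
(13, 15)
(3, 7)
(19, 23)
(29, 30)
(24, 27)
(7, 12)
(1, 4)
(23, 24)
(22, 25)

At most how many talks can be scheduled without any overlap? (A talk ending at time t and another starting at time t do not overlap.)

Sort by end time and greedily take each interval whose start is ≥ the last chosen end.
Sorted by end: (1,4)  (3,7)  (4,10)  (7,12)  (11,13)  (13,15)  (19,23)  (23,24)  (22,25)  (24,27)  (26,28)  (29,30)
take (1,4); take (4,10); take (11,13); take (13,15); take (19,23); take (23,24); skip (22,25); take (24,27); skip (26,28); take (29,30).
Selected 8 talks.

8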